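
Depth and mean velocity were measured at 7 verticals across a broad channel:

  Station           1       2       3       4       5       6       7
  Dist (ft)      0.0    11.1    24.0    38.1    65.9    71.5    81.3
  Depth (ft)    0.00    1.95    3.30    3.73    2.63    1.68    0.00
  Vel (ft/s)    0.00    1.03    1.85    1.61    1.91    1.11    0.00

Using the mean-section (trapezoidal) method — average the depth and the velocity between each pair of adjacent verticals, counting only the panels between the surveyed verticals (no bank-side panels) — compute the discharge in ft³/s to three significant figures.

318 ft³/s

Panel 1-2: Δb = 11.1 ft, d̄ = (0.00+1.95)/2 = 0.975, v̄ = (0.00+1.03)/2 = 0.515 → q = 11.1×0.975×0.515 = 5.574 ft³/s
Panel 2-3: Δb = 12.9 ft, d̄ = (1.95+3.30)/2 = 2.625, v̄ = (1.03+1.85)/2 = 1.44 → q = 12.9×2.625×1.44 = 48.76 ft³/s
Panel 3-4: Δb = 14.1 ft, d̄ = (3.30+3.73)/2 = 3.515, v̄ = (1.85+1.61)/2 = 1.73 → q = 14.1×3.515×1.73 = 85.74 ft³/s
Panel 4-5: Δb = 27.8 ft, d̄ = (3.73+2.63)/2 = 3.18, v̄ = (1.61+1.91)/2 = 1.76 → q = 27.8×3.18×1.76 = 155.6 ft³/s
Panel 5-6: Δb = 5.6 ft, d̄ = (2.63+1.68)/2 = 2.155, v̄ = (1.91+1.11)/2 = 1.51 → q = 5.6×2.155×1.51 = 18.22 ft³/s
Panel 6-7: Δb = 9.8 ft, d̄ = (1.68+0.00)/2 = 0.84, v̄ = (1.11+0.00)/2 = 0.555 → q = 9.8×0.84×0.555 = 4.569 ft³/s
Q = Σ q = 318.5 ft³/s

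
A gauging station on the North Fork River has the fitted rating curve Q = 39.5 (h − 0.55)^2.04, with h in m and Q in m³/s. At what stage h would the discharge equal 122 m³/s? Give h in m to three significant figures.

h − h₀ = (Q/C)^(1/b) = (122/39.5)^(1/2.04) = 1.738 m
h = 0.55 + 1.738 = 2.288 m

2.29 m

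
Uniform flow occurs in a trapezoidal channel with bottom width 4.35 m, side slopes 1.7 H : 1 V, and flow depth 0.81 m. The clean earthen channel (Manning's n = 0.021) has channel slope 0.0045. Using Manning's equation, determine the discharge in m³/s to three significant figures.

A = (b + z·y)·y = (4.35 + 1.7×0.81)×0.81 = 4.639 m²
P = b + 2y√(1+z²) = 4.35 + 2×0.81×√(1+1.7²) = 7.545 m
R = A/P = 4.639/7.545 = 0.6148 m
Q = (1/n)·A·R^(2/3)·S^(1/2) = (1/0.021) × 4.639 × 0.6148^(2/3) × 0.0045^(1/2) = 10.71 m³/s

10.7 m³/s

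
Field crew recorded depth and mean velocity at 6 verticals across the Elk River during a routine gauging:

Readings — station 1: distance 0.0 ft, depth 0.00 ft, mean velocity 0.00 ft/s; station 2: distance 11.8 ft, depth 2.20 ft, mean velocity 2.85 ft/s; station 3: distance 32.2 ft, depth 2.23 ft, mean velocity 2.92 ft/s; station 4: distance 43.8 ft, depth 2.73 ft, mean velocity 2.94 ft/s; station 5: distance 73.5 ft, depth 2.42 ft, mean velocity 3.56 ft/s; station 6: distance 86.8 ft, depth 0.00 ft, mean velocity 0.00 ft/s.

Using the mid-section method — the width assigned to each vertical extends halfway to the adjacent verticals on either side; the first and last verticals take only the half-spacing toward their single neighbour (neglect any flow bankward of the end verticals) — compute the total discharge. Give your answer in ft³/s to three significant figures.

556 ft³/s

w_2 = (32.2 − 0.0)/2 = 16.1 ft; q_2 = 2.85 × 2.20 × 16.1 = 100.9 ft³/s
w_3 = (43.8 − 11.8)/2 = 16 ft; q_3 = 2.92 × 2.23 × 16 = 104.2 ft³/s
w_4 = (73.5 − 32.2)/2 = 20.65 ft; q_4 = 2.94 × 2.73 × 20.65 = 165.7 ft³/s
w_5 = (86.8 − 43.8)/2 = 21.5 ft; q_5 = 3.56 × 2.42 × 21.5 = 185.2 ft³/s
Stations 1, 6 contribute zero (depth or velocity is 0).
Q = Σ qᵢ = 556.1 ft³/s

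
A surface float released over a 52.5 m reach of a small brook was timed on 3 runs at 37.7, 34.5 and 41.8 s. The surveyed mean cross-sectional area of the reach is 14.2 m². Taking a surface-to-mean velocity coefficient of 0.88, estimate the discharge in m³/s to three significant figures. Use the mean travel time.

17.3 m³/s

t̄ = (37.7 + 34.5 + 41.8) / 3 = 38 s
v_surface = L / t̄ = 52.5 / 38 = 1.382 m/s
v_mean = 0.88 × 1.382 = 1.216 m/s
Q = A × v_mean = 14.2 × 1.216 = 17.26 m³/s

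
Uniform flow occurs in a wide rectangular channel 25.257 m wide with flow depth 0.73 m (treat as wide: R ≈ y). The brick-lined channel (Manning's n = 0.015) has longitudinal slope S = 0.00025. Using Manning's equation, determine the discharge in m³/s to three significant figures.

15.8 m³/s

A = b·y = 25.257 × 0.73 = 18.44 m²
Wide channel: R ≈ y = 0.73 m
Q = (1/n)·A·R^(2/3)·S^(1/2) = (1/0.015) × 18.44 × 0.7300^(2/3) × 0.00025^(1/2) = 15.76 m³/s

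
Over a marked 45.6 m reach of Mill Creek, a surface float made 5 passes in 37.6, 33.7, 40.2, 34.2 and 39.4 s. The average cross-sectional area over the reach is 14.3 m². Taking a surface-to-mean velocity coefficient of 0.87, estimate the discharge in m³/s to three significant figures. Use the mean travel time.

15.3 m³/s

t̄ = (37.6 + 33.7 + 40.2 + 34.2 + 39.4) / 5 = 37.02 s
v_surface = L / t̄ = 45.6 / 37.02 = 1.232 m/s
v_mean = 0.87 × 1.232 = 1.072 m/s
Q = A × v_mean = 14.3 × 1.072 = 15.32 m³/s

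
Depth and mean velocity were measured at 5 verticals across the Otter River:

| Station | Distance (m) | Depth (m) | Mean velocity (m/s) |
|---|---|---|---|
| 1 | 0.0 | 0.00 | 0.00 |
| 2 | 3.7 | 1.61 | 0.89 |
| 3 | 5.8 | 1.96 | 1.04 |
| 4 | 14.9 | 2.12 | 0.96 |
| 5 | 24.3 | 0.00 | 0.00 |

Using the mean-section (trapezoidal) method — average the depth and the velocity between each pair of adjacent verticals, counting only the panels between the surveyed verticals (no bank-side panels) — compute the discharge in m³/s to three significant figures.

28.3 m³/s

Panel 1-2: Δb = 3.7 m, d̄ = (0.00+1.61)/2 = 0.805, v̄ = (0.00+0.89)/2 = 0.445 → q = 3.7×0.805×0.445 = 1.325 m³/s
Panel 2-3: Δb = 2.1 m, d̄ = (1.61+1.96)/2 = 1.785, v̄ = (0.89+1.04)/2 = 0.965 → q = 2.1×1.785×0.965 = 3.617 m³/s
Panel 3-4: Δb = 9.1 m, d̄ = (1.96+2.12)/2 = 2.04, v̄ = (1.04+0.96)/2 = 1 → q = 9.1×2.04×1 = 18.56 m³/s
Panel 4-5: Δb = 9.4 m, d̄ = (2.12+0.00)/2 = 1.06, v̄ = (0.96+0.00)/2 = 0.48 → q = 9.4×1.06×0.48 = 4.783 m³/s
Q = Σ q = 28.29 m³/s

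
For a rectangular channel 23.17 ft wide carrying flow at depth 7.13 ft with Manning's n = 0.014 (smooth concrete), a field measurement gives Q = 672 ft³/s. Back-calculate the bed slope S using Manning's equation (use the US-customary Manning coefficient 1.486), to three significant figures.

A = b·y = 23.17 × 7.13 = 165.2 ft²
P = b + 2y = 23.17 + 2×7.13 = 37.43 ft
R = A/P = 165.2/37.43 = 4.414 ft
S = (Q·n / (1.486·A·R^(2/3)))² = (672×0.014 / (1.486×165.2×2.691))² = 0.0002029

0.000203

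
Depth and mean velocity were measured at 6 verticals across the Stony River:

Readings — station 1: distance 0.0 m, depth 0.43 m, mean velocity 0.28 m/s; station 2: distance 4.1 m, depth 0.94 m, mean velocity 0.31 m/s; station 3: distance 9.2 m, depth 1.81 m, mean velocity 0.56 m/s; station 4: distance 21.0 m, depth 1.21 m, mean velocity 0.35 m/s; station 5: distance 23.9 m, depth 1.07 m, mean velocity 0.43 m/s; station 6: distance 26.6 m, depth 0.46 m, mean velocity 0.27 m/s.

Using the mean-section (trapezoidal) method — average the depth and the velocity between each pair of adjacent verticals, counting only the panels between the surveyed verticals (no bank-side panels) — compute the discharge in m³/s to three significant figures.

14.0 m³/s

Panel 1-2: Δb = 4.1 m, d̄ = (0.43+0.94)/2 = 0.685, v̄ = (0.28+0.31)/2 = 0.295 → q = 4.1×0.685×0.295 = 0.8285 m³/s
Panel 2-3: Δb = 5.1 m, d̄ = (0.94+1.81)/2 = 1.375, v̄ = (0.31+0.56)/2 = 0.435 → q = 5.1×1.375×0.435 = 3.050 m³/s
Panel 3-4: Δb = 11.8 m, d̄ = (1.81+1.21)/2 = 1.51, v̄ = (0.56+0.35)/2 = 0.455 → q = 11.8×1.51×0.455 = 8.107 m³/s
Panel 4-5: Δb = 2.9 m, d̄ = (1.21+1.07)/2 = 1.14, v̄ = (0.35+0.43)/2 = 0.39 → q = 2.9×1.14×0.39 = 1.289 m³/s
Panel 5-6: Δb = 2.7 m, d̄ = (1.07+0.46)/2 = 0.765, v̄ = (0.43+0.27)/2 = 0.35 → q = 2.7×0.765×0.35 = 0.7229 m³/s
Q = Σ q = 14.00 m³/s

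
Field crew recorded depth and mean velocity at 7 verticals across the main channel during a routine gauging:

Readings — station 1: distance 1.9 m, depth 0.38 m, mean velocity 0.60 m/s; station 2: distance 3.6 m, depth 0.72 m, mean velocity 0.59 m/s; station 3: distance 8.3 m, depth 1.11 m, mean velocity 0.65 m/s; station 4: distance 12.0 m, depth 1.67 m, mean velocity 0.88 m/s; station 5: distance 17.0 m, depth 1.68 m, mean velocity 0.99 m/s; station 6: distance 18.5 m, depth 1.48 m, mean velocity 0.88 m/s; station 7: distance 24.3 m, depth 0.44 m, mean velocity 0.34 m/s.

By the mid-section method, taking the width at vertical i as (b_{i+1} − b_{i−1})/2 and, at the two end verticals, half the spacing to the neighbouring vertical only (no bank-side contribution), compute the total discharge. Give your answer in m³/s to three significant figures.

21.6 m³/s

w_1 = (3.6 − 1.9)/2 = 0.85 m; q_1 = 0.60 × 0.38 × 0.85 = 0.1938 m³/s
w_2 = (8.3 − 1.9)/2 = 3.2 m; q_2 = 0.59 × 0.72 × 3.2 = 1.359 m³/s
w_3 = (12.0 − 3.6)/2 = 4.2 m; q_3 = 0.65 × 1.11 × 4.2 = 3.030 m³/s
w_4 = (17.0 − 8.3)/2 = 4.35 m; q_4 = 0.88 × 1.67 × 4.35 = 6.393 m³/s
w_5 = (18.5 − 12.0)/2 = 3.25 m; q_5 = 0.99 × 1.68 × 3.25 = 5.405 m³/s
w_6 = (24.3 − 17.0)/2 = 3.65 m; q_6 = 0.88 × 1.48 × 3.65 = 4.754 m³/s
w_7 = (24.3 − 18.5)/2 = 2.9 m; q_7 = 0.34 × 0.44 × 2.9 = 0.4338 m³/s
Q = Σ qᵢ = 21.57 m³/s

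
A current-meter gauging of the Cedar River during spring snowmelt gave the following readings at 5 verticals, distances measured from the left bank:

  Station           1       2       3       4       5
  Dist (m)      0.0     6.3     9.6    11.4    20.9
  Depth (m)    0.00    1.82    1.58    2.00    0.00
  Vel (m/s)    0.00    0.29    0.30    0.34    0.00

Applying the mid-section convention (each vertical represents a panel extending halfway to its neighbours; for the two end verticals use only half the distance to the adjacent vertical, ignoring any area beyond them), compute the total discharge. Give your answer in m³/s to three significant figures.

w_2 = (9.6 − 0.0)/2 = 4.8 m; q_2 = 0.29 × 1.82 × 4.8 = 2.533 m³/s
w_3 = (11.4 − 6.3)/2 = 2.55 m; q_3 = 0.30 × 1.58 × 2.55 = 1.209 m³/s
w_4 = (20.9 − 9.6)/2 = 5.65 m; q_4 = 0.34 × 2.00 × 5.65 = 3.842 m³/s
Stations 1, 5 contribute zero (depth or velocity is 0).
Q = Σ qᵢ = 7.584 m³/s

7.58 m³/s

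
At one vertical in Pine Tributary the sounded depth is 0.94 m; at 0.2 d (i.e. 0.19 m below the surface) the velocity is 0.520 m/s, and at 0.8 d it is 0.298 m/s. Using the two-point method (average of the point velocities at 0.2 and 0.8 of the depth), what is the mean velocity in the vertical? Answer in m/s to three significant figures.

v̄ = (0.520 + 0.298) / 2 = 0.4090 m/s

0.409 m/s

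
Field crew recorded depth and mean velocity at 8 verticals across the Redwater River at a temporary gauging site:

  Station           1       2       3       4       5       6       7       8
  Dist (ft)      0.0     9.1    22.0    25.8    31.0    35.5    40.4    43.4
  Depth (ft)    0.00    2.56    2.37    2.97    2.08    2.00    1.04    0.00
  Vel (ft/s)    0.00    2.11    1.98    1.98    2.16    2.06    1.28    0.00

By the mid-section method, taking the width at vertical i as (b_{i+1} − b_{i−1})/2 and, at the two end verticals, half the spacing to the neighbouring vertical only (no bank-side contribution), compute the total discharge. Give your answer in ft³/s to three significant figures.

171 ft³/s

w_2 = (22.0 − 0.0)/2 = 11 ft; q_2 = 2.11 × 2.56 × 11 = 59.42 ft³/s
w_3 = (25.8 − 9.1)/2 = 8.35 ft; q_3 = 1.98 × 2.37 × 8.35 = 39.18 ft³/s
w_4 = (31.0 − 22.0)/2 = 4.5 ft; q_4 = 1.98 × 2.97 × 4.5 = 26.46 ft³/s
w_5 = (35.5 − 25.8)/2 = 4.85 ft; q_5 = 2.16 × 2.08 × 4.85 = 21.79 ft³/s
w_6 = (40.4 − 31.0)/2 = 4.7 ft; q_6 = 2.06 × 2.00 × 4.7 = 19.36 ft³/s
w_7 = (43.4 − 35.5)/2 = 3.95 ft; q_7 = 1.28 × 1.04 × 3.95 = 5.258 ft³/s
Stations 1, 8 contribute zero (depth or velocity is 0).
Q = Σ qᵢ = 171.5 ft³/s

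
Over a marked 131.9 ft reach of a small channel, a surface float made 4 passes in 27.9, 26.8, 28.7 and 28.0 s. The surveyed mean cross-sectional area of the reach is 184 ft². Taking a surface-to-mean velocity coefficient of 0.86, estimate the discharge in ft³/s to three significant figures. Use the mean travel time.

749 ft³/s

t̄ = (27.9 + 26.8 + 28.7 + 28.0) / 4 = 27.85 s
v_surface = L / t̄ = 131.9 / 27.85 = 4.736 ft/s
v_mean = 0.86 × 4.736 = 4.073 ft/s
Q = A × v_mean = 184 × 4.073 = 749.4 ft³/s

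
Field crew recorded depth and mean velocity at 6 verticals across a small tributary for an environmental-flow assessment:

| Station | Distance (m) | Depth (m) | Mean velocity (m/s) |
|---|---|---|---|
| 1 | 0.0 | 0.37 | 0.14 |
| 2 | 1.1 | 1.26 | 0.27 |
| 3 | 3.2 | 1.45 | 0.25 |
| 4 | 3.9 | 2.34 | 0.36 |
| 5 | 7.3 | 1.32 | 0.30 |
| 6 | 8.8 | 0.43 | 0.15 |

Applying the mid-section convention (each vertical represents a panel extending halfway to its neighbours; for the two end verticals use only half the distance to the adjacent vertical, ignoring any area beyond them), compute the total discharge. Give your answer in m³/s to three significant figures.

w_1 = (1.1 − 0.0)/2 = 0.55 m; q_1 = 0.14 × 0.37 × 0.55 = 0.02849 m³/s
w_2 = (3.2 − 0.0)/2 = 1.6 m; q_2 = 0.27 × 1.26 × 1.6 = 0.5443 m³/s
w_3 = (3.9 − 1.1)/2 = 1.4 m; q_3 = 0.25 × 1.45 × 1.4 = 0.5075 m³/s
w_4 = (7.3 − 3.2)/2 = 2.05 m; q_4 = 0.36 × 2.34 × 2.05 = 1.727 m³/s
w_5 = (8.8 − 3.9)/2 = 2.45 m; q_5 = 0.30 × 1.32 × 2.45 = 0.9702 m³/s
w_6 = (8.8 − 7.3)/2 = 0.75 m; q_6 = 0.15 × 0.43 × 0.75 = 0.04838 m³/s
Q = Σ qᵢ = 3.826 m³/s

3.83 m³/s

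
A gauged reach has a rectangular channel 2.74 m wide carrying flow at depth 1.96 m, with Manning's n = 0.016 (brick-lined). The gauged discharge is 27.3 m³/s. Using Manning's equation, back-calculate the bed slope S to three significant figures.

0.00881

A = b·y = 2.74 × 1.96 = 5.370 m²
P = b + 2y = 2.74 + 2×1.96 = 6.660 m
R = A/P = 5.370/6.660 = 0.8064 m
S = (Q·n / (1·A·R^(2/3)))² = (27.3×0.016 / (1×5.370×0.8663))² = 0.008814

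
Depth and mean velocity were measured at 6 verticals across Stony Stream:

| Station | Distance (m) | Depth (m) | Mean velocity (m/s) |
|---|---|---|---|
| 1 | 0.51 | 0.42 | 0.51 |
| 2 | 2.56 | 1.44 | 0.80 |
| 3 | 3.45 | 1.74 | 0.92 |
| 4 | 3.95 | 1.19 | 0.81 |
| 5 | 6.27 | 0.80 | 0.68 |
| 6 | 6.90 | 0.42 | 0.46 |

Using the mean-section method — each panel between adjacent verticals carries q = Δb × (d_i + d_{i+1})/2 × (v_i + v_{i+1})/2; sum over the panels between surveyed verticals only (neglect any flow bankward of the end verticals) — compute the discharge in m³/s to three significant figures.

Panel 1-2: Δb = 2.05 m, d̄ = (0.42+1.44)/2 = 0.93, v̄ = (0.51+0.80)/2 = 0.655 → q = 2.05×0.93×0.655 = 1.249 m³/s
Panel 2-3: Δb = 0.89 m, d̄ = (1.44+1.74)/2 = 1.59, v̄ = (0.80+0.92)/2 = 0.86 → q = 0.89×1.59×0.86 = 1.217 m³/s
Panel 3-4: Δb = 0.5 m, d̄ = (1.74+1.19)/2 = 1.465, v̄ = (0.92+0.81)/2 = 0.865 → q = 0.5×1.465×0.865 = 0.6336 m³/s
Panel 4-5: Δb = 2.32 m, d̄ = (1.19+0.80)/2 = 0.995, v̄ = (0.81+0.68)/2 = 0.745 → q = 2.32×0.995×0.745 = 1.720 m³/s
Panel 5-6: Δb = 0.63 m, d̄ = (0.80+0.42)/2 = 0.61, v̄ = (0.68+0.46)/2 = 0.57 → q = 0.63×0.61×0.57 = 0.2191 m³/s
Q = Σ q = 5.038 m³/s

5.04 m³/s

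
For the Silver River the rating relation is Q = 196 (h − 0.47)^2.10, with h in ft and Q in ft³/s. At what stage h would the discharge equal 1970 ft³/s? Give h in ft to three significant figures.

h − h₀ = (Q/C)^(1/b) = (1970/196)^(1/2.10) = 3.001 ft
h = 0.47 + 3.001 = 3.471 ft

3.47 ft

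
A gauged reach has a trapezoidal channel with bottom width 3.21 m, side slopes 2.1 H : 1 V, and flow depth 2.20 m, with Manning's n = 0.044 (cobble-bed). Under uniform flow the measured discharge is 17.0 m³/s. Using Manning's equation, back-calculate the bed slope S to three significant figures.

0.00135

A = (b + z·y)·y = (3.21 + 2.1×2.20)×2.20 = 17.23 m²
P = b + 2y√(1+z²) = 3.21 + 2×2.20×√(1+2.1²) = 13.44 m
R = A/P = 17.23/13.44 = 1.281 m
S = (Q·n / (1·A·R^(2/3)))² = (17.0×0.044 / (1×17.23×1.180))² = 0.001355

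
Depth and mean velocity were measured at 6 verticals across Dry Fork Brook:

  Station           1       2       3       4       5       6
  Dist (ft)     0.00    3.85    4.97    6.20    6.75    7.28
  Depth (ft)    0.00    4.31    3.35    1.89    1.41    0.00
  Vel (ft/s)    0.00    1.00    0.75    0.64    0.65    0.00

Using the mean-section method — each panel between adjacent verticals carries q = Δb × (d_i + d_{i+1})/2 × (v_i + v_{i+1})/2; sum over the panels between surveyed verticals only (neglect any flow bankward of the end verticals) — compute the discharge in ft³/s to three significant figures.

10.8 ft³/s

Panel 1-2: Δb = 3.85 ft, d̄ = (0.00+4.31)/2 = 2.155, v̄ = (0.00+1.00)/2 = 0.5 → q = 3.85×2.155×0.5 = 4.148 ft³/s
Panel 2-3: Δb = 1.12 ft, d̄ = (4.31+3.35)/2 = 3.83, v̄ = (1.00+0.75)/2 = 0.875 → q = 1.12×3.83×0.875 = 3.753 ft³/s
Panel 3-4: Δb = 1.23 ft, d̄ = (3.35+1.89)/2 = 2.62, v̄ = (0.75+0.64)/2 = 0.695 → q = 1.23×2.62×0.695 = 2.240 ft³/s
Panel 4-5: Δb = 0.55 ft, d̄ = (1.89+1.41)/2 = 1.65, v̄ = (0.64+0.65)/2 = 0.645 → q = 0.55×1.65×0.645 = 0.5853 ft³/s
Panel 5-6: Δb = 0.53 ft, d̄ = (1.41+0.00)/2 = 0.705, v̄ = (0.65+0.00)/2 = 0.325 → q = 0.53×0.705×0.325 = 0.1214 ft³/s
Q = Σ q = 10.85 ft³/s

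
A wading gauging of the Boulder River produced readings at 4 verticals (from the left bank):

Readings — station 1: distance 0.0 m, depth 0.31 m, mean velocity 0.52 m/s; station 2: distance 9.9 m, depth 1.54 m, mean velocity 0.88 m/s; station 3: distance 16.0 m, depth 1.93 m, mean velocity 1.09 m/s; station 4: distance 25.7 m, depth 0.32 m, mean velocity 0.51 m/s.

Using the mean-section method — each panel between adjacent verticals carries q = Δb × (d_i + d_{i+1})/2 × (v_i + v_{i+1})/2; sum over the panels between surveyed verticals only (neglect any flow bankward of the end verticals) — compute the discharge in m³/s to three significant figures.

25.6 m³/s

Panel 1-2: Δb = 9.9 m, d̄ = (0.31+1.54)/2 = 0.925, v̄ = (0.52+0.88)/2 = 0.7 → q = 9.9×0.925×0.7 = 6.410 m³/s
Panel 2-3: Δb = 6.1 m, d̄ = (1.54+1.93)/2 = 1.735, v̄ = (0.88+1.09)/2 = 0.985 → q = 6.1×1.735×0.985 = 10.42 m³/s
Panel 3-4: Δb = 9.7 m, d̄ = (1.93+0.32)/2 = 1.125, v̄ = (1.09+0.51)/2 = 0.8 → q = 9.7×1.125×0.8 = 8.730 m³/s
Q = Σ q = 25.56 m³/s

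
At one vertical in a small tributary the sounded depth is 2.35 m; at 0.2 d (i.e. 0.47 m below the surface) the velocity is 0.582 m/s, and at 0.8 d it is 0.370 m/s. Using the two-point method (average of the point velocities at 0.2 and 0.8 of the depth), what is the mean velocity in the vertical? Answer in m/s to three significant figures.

v̄ = (0.582 + 0.370) / 2 = 0.4760 m/s

0.476 m/s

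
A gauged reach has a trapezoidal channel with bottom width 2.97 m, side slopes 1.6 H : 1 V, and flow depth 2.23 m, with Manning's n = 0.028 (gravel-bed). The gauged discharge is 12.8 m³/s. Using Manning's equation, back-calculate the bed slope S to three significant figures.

0.000435

A = (b + z·y)·y = (2.97 + 1.6×2.23)×2.23 = 14.58 m²
P = b + 2y√(1+z²) = 2.97 + 2×2.23×√(1+1.6²) = 11.39 m
R = A/P = 14.58/11.39 = 1.281 m
S = (Q·n / (1·A·R^(2/3)))² = (12.8×0.028 / (1×14.58×1.179))² = 0.0004345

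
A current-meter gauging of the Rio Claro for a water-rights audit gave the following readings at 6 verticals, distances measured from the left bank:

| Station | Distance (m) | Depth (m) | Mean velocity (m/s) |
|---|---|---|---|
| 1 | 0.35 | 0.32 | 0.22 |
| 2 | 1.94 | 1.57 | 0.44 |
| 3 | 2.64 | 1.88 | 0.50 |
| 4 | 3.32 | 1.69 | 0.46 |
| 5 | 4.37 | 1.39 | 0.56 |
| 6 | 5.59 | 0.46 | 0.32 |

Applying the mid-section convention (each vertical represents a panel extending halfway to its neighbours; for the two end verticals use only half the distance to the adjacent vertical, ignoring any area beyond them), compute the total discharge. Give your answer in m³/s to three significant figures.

w_1 = (1.94 − 0.35)/2 = 0.795 m; q_1 = 0.22 × 0.32 × 0.795 = 0.05597 m³/s
w_2 = (2.64 − 0.35)/2 = 1.145 m; q_2 = 0.44 × 1.57 × 1.145 = 0.7910 m³/s
w_3 = (3.32 − 1.94)/2 = 0.69 m; q_3 = 0.50 × 1.88 × 0.69 = 0.6486 m³/s
w_4 = (4.37 − 2.64)/2 = 0.865 m; q_4 = 0.46 × 1.69 × 0.865 = 0.6725 m³/s
w_5 = (5.59 − 3.32)/2 = 1.135 m; q_5 = 0.56 × 1.39 × 1.135 = 0.8835 m³/s
w_6 = (5.59 − 4.37)/2 = 0.61 m; q_6 = 0.32 × 0.46 × 0.61 = 0.08979 m³/s
Q = Σ qᵢ = 3.141 m³/s

3.14 m³/s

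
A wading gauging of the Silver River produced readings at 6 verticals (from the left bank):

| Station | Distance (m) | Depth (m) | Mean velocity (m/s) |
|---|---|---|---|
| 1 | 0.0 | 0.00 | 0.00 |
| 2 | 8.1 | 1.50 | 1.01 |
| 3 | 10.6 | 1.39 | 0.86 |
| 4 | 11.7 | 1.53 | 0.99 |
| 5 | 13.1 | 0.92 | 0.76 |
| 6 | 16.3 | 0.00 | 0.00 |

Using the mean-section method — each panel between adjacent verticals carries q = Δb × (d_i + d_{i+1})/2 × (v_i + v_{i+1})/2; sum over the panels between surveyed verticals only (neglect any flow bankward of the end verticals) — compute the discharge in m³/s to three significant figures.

9.99 m³/s

Panel 1-2: Δb = 8.1 m, d̄ = (0.00+1.50)/2 = 0.75, v̄ = (0.00+1.01)/2 = 0.505 → q = 8.1×0.75×0.505 = 3.068 m³/s
Panel 2-3: Δb = 2.5 m, d̄ = (1.50+1.39)/2 = 1.445, v̄ = (1.01+0.86)/2 = 0.935 → q = 2.5×1.445×0.935 = 3.378 m³/s
Panel 3-4: Δb = 1.1 m, d̄ = (1.39+1.53)/2 = 1.46, v̄ = (0.86+0.99)/2 = 0.925 → q = 1.1×1.46×0.925 = 1.486 m³/s
Panel 4-5: Δb = 1.4 m, d̄ = (1.53+0.92)/2 = 1.225, v̄ = (0.99+0.76)/2 = 0.875 → q = 1.4×1.225×0.875 = 1.501 m³/s
Panel 5-6: Δb = 3.2 m, d̄ = (0.92+0.00)/2 = 0.46, v̄ = (0.76+0.00)/2 = 0.38 → q = 3.2×0.46×0.38 = 0.5594 m³/s
Q = Σ q = 9.991 m³/s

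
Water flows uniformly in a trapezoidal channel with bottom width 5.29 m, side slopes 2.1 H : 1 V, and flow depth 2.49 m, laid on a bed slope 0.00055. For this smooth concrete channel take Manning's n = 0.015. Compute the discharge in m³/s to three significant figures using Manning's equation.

54.9 m³/s

A = (b + z·y)·y = (5.29 + 2.1×2.49)×2.49 = 26.19 m²
P = b + 2y√(1+z²) = 5.29 + 2×2.49×√(1+2.1²) = 16.87 m
R = A/P = 26.19/16.87 = 1.552 m
Q = (1/n)·A·R^(2/3)·S^(1/2) = (1/0.015) × 26.19 × 1.552^(2/3) × 0.00055^(1/2) = 54.90 m³/s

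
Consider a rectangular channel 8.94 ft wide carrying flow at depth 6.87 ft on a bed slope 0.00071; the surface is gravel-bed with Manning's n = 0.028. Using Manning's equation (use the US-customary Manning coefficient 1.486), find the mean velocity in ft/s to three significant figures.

A = b·y = 8.94 × 6.87 = 61.42 ft²
P = b + 2y = 8.94 + 2×6.87 = 22.68 ft
R = A/P = 61.42/22.68 = 2.708 ft
Q = (1.486/n)·A·R^(2/3)·S^(1/2) = (1.486/0.028) × 61.42 × 2.708^(2/3) × 0.00071^(1/2) = 168.7 ft³/s
V = Q/A = 168.7/61.42 = 2.747 ft/s

2.75 ft/s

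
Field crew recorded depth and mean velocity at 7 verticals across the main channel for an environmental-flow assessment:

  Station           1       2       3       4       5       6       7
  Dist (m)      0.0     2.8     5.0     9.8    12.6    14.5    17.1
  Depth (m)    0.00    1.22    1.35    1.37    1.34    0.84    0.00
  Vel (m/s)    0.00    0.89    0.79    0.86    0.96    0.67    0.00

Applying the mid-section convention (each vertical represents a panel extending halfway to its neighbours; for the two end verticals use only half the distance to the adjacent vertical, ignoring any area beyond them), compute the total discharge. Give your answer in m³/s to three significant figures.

w_2 = (5.0 − 0.0)/2 = 2.5 m; q_2 = 0.89 × 1.22 × 2.5 = 2.715 m³/s
w_3 = (9.8 − 2.8)/2 = 3.5 m; q_3 = 0.79 × 1.35 × 3.5 = 3.733 m³/s
w_4 = (12.6 − 5.0)/2 = 3.8 m; q_4 = 0.86 × 1.37 × 3.8 = 4.477 m³/s
w_5 = (14.5 − 9.8)/2 = 2.35 m; q_5 = 0.96 × 1.34 × 2.35 = 3.023 m³/s
w_6 = (17.1 − 12.6)/2 = 2.25 m; q_6 = 0.67 × 0.84 × 2.25 = 1.266 m³/s
Stations 1, 7 contribute zero (depth or velocity is 0).
Q = Σ qᵢ = 15.21 m³/s

15.2 m³/s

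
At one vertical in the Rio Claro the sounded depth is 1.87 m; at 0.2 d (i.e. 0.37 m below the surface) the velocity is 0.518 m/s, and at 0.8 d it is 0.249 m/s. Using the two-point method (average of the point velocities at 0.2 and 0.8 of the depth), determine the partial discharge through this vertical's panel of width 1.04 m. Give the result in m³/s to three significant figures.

v̄ = (0.518 + 0.249) / 2 = 0.3835 m/s
q = v̄ × d × w = 0.3835 × 1.87 × 1.04 = 0.7458 m³/s

0.746 m³/s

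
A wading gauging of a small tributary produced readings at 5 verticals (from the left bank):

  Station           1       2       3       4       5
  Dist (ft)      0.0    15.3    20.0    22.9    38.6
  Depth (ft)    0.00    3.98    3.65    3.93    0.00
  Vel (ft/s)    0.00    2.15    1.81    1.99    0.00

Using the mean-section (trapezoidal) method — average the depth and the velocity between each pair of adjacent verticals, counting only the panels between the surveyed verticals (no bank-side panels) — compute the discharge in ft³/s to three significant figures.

Panel 1-2: Δb = 15.3 ft, d̄ = (0.00+3.98)/2 = 1.99, v̄ = (0.00+2.15)/2 = 1.075 → q = 15.3×1.99×1.075 = 32.73 ft³/s
Panel 2-3: Δb = 4.7 ft, d̄ = (3.98+3.65)/2 = 3.815, v̄ = (2.15+1.81)/2 = 1.98 → q = 4.7×3.815×1.98 = 35.50 ft³/s
Panel 3-4: Δb = 2.9 ft, d̄ = (3.65+3.93)/2 = 3.79, v̄ = (1.81+1.99)/2 = 1.9 → q = 2.9×3.79×1.9 = 20.88 ft³/s
Panel 4-5: Δb = 15.7 ft, d̄ = (3.93+0.00)/2 = 1.965, v̄ = (1.99+0.00)/2 = 0.995 → q = 15.7×1.965×0.995 = 30.70 ft³/s
Q = Σ q = 119.8 ft³/s

120 ft³/s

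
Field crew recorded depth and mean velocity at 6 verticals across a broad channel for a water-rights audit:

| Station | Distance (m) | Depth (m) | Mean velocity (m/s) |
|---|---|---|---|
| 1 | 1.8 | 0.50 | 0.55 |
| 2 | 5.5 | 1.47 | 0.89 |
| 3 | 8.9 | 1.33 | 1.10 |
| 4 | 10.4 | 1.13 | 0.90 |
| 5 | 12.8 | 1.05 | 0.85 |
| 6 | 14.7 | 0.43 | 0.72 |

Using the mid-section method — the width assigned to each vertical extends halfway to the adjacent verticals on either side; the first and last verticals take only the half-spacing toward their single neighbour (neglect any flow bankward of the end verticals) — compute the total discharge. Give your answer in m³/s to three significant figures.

12.9 m³/s

w_1 = (5.5 − 1.8)/2 = 1.85 m; q_1 = 0.55 × 0.50 × 1.85 = 0.5088 m³/s
w_2 = (8.9 − 1.8)/2 = 3.55 m; q_2 = 0.89 × 1.47 × 3.55 = 4.644 m³/s
w_3 = (10.4 − 5.5)/2 = 2.45 m; q_3 = 1.10 × 1.33 × 2.45 = 3.584 m³/s
w_4 = (12.8 − 8.9)/2 = 1.95 m; q_4 = 0.90 × 1.13 × 1.95 = 1.983 m³/s
w_5 = (14.7 − 10.4)/2 = 2.15 m; q_5 = 0.85 × 1.05 × 2.15 = 1.919 m³/s
w_6 = (14.7 − 12.8)/2 = 0.95 m; q_6 = 0.72 × 0.43 × 0.95 = 0.2941 m³/s
Q = Σ qᵢ = 12.93 m³/s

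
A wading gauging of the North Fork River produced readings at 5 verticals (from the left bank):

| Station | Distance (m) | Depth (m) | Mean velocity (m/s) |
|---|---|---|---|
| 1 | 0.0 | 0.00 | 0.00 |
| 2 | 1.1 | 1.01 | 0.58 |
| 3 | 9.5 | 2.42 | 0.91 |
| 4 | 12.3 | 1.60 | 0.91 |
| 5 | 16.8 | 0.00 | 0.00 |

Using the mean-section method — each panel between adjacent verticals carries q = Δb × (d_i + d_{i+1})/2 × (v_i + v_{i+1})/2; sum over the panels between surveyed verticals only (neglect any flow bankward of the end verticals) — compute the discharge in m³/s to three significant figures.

17.7 m³/s

Panel 1-2: Δb = 1.1 m, d̄ = (0.00+1.01)/2 = 0.505, v̄ = (0.00+0.58)/2 = 0.29 → q = 1.1×0.505×0.29 = 0.1611 m³/s
Panel 2-3: Δb = 8.4 m, d̄ = (1.01+2.42)/2 = 1.715, v̄ = (0.58+0.91)/2 = 0.745 → q = 8.4×1.715×0.745 = 10.73 m³/s
Panel 3-4: Δb = 2.8 m, d̄ = (2.42+1.60)/2 = 2.01, v̄ = (0.91+0.91)/2 = 0.91 → q = 2.8×2.01×0.91 = 5.121 m³/s
Panel 4-5: Δb = 4.5 m, d̄ = (1.60+0.00)/2 = 0.8, v̄ = (0.91+0.00)/2 = 0.455 → q = 4.5×0.8×0.455 = 1.638 m³/s
Q = Σ q = 17.65 m³/s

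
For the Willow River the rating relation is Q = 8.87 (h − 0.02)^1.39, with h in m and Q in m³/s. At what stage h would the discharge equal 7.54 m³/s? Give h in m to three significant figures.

0.910 m

h − h₀ = (Q/C)^(1/b) = (7.54/8.87)^(1/1.39) = 0.8897 m
h = 0.02 + 0.8897 = 0.9097 m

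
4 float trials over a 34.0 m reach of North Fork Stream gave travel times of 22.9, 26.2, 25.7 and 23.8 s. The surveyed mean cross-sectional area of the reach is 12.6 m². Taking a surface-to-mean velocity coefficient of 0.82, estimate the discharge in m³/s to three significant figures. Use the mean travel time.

14.3 m³/s

t̄ = (22.9 + 26.2 + 25.7 + 23.8) / 4 = 24.65 s
v_surface = L / t̄ = 34.0 / 24.65 = 1.379 m/s
v_mean = 0.82 × 1.379 = 1.131 m/s
Q = A × v_mean = 12.6 × 1.131 = 14.25 m³/s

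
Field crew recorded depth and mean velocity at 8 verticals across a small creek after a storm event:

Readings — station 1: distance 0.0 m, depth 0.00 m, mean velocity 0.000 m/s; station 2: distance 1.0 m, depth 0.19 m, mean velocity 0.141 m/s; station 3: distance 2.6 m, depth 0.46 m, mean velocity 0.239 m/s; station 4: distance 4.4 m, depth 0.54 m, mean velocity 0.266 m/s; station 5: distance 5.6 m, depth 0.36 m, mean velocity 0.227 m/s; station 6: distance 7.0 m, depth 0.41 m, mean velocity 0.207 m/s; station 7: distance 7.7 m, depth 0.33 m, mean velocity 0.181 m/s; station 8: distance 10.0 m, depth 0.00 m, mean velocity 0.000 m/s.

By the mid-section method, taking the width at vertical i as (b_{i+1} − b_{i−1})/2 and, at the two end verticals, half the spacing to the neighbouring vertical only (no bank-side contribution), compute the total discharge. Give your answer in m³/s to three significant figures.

0.722 m³/s

w_2 = (2.6 − 0.0)/2 = 1.3 m; q_2 = 0.141 × 0.19 × 1.3 = 0.03483 m³/s
w_3 = (4.4 − 1.0)/2 = 1.7 m; q_3 = 0.239 × 0.46 × 1.7 = 0.1869 m³/s
w_4 = (5.6 − 2.6)/2 = 1.5 m; q_4 = 0.266 × 0.54 × 1.5 = 0.2155 m³/s
w_5 = (7.0 − 4.4)/2 = 1.3 m; q_5 = 0.227 × 0.36 × 1.3 = 0.1062 m³/s
w_6 = (7.7 − 5.6)/2 = 1.05 m; q_6 = 0.207 × 0.41 × 1.05 = 0.08911 m³/s
w_7 = (10.0 − 7.0)/2 = 1.5 m; q_7 = 0.181 × 0.33 × 1.5 = 0.08960 m³/s
Stations 1, 8 contribute zero (depth or velocity is 0).
Q = Σ qᵢ = 0.7221 m³/s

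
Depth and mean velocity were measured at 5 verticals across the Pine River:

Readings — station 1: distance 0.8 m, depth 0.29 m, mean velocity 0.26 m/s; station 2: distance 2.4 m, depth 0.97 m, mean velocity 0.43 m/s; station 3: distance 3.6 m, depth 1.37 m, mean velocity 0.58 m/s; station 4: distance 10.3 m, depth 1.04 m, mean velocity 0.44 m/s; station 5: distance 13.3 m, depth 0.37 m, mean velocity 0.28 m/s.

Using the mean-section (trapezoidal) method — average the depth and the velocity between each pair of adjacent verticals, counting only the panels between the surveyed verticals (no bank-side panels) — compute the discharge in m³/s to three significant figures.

5.94 m³/s

Panel 1-2: Δb = 1.6 m, d̄ = (0.29+0.97)/2 = 0.63, v̄ = (0.26+0.43)/2 = 0.345 → q = 1.6×0.63×0.345 = 0.3478 m³/s
Panel 2-3: Δb = 1.2 m, d̄ = (0.97+1.37)/2 = 1.17, v̄ = (0.43+0.58)/2 = 0.505 → q = 1.2×1.17×0.505 = 0.7090 m³/s
Panel 3-4: Δb = 6.7 m, d̄ = (1.37+1.04)/2 = 1.205, v̄ = (0.58+0.44)/2 = 0.51 → q = 6.7×1.205×0.51 = 4.117 m³/s
Panel 4-5: Δb = 3 m, d̄ = (1.04+0.37)/2 = 0.705, v̄ = (0.44+0.28)/2 = 0.36 → q = 3×0.705×0.36 = 0.7614 m³/s
Q = Σ q = 5.936 m³/s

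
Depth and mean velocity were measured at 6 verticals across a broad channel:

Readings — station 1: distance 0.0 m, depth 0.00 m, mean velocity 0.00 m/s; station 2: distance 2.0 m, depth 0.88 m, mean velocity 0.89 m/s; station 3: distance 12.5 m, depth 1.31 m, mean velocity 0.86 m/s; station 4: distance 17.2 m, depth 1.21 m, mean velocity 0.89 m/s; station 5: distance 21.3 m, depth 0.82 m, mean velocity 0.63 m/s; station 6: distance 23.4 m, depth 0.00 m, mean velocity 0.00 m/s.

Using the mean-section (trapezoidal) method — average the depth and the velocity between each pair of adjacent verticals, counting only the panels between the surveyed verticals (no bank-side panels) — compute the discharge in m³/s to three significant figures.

19.1 m³/s

Panel 1-2: Δb = 2 m, d̄ = (0.00+0.88)/2 = 0.44, v̄ = (0.00+0.89)/2 = 0.445 → q = 2×0.44×0.445 = 0.3916 m³/s
Panel 2-3: Δb = 10.5 m, d̄ = (0.88+1.31)/2 = 1.095, v̄ = (0.89+0.86)/2 = 0.875 → q = 10.5×1.095×0.875 = 10.06 m³/s
Panel 3-4: Δb = 4.7 m, d̄ = (1.31+1.21)/2 = 1.26, v̄ = (0.86+0.89)/2 = 0.875 → q = 4.7×1.26×0.875 = 5.182 m³/s
Panel 4-5: Δb = 4.1 m, d̄ = (1.21+0.82)/2 = 1.015, v̄ = (0.89+0.63)/2 = 0.76 → q = 4.1×1.015×0.76 = 3.163 m³/s
Panel 5-6: Δb = 2.1 m, d̄ = (0.82+0.00)/2 = 0.41, v̄ = (0.63+0.00)/2 = 0.315 → q = 2.1×0.41×0.315 = 0.2712 m³/s
Q = Σ q = 19.07 m³/s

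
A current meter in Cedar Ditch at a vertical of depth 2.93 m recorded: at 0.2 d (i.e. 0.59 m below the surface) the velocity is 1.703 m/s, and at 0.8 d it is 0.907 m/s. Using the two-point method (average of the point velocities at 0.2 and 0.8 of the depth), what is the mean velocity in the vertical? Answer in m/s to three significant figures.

v̄ = (1.703 + 0.907) / 2 = 1.305 m/s

1.31 m/s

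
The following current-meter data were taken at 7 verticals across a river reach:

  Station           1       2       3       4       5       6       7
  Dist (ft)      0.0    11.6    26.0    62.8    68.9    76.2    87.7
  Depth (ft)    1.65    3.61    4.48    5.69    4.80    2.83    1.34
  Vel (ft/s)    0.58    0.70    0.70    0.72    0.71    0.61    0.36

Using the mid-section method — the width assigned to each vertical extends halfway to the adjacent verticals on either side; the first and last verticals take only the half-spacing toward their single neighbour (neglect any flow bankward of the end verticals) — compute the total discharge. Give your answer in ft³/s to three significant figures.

w_1 = (11.6 − 0.0)/2 = 5.8 ft; q_1 = 0.58 × 1.65 × 5.8 = 5.551 ft³/s
w_2 = (26.0 − 0.0)/2 = 13 ft; q_2 = 0.70 × 3.61 × 13 = 32.85 ft³/s
w_3 = (62.8 − 11.6)/2 = 25.6 ft; q_3 = 0.70 × 4.48 × 25.6 = 80.28 ft³/s
w_4 = (68.9 − 26.0)/2 = 21.45 ft; q_4 = 0.72 × 5.69 × 21.45 = 87.88 ft³/s
w_5 = (76.2 − 62.8)/2 = 6.7 ft; q_5 = 0.71 × 4.80 × 6.7 = 22.83 ft³/s
w_6 = (87.7 − 68.9)/2 = 9.4 ft; q_6 = 0.61 × 2.83 × 9.4 = 16.23 ft³/s
w_7 = (87.7 − 76.2)/2 = 5.75 ft; q_7 = 0.36 × 1.34 × 5.75 = 2.774 ft³/s
Q = Σ qᵢ = 248.4 ft³/s

248 ft³/s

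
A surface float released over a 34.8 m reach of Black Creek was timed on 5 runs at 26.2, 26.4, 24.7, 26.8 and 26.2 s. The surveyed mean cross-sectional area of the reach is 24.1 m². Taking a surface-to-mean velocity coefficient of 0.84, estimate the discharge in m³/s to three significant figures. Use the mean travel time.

t̄ = (26.2 + 26.4 + 24.7 + 26.8 + 26.2) / 5 = 26.06 s
v_surface = L / t̄ = 34.8 / 26.06 = 1.335 m/s
v_mean = 0.84 × 1.335 = 1.122 m/s
Q = A × v_mean = 24.1 × 1.122 = 27.03 m³/s

27.0 m³/s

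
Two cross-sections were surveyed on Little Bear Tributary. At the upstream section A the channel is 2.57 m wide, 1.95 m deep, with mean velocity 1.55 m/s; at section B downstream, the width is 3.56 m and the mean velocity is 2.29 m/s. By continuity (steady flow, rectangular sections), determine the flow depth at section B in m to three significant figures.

Q = A₁V₁ = (2.57×1.95) × 1.55 = 7.768 m³/s
d₂ = Q/(b₂ V₂) = 7.768/(3.56×2.29) = 0.9528 m

0.953 m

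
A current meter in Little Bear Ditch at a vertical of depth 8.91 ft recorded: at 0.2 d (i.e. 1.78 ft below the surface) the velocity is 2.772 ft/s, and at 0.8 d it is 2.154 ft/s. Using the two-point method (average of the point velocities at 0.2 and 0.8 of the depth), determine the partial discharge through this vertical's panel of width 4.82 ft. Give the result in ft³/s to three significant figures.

106 ft³/s

v̄ = (2.772 + 2.154) / 2 = 2.463 ft/s
q = v̄ × d × w = 2.463 × 8.91 × 4.82 = 105.8 ft³/s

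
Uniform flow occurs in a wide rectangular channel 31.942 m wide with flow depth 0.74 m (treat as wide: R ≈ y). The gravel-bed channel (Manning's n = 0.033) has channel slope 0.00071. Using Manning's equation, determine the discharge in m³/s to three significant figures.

A = b·y = 31.942 × 0.74 = 23.64 m²
Wide channel: R ≈ y = 0.74 m
Q = (1/n)·A·R^(2/3)·S^(1/2) = (1/0.033) × 23.64 × 0.7400^(2/3) × 0.00071^(1/2) = 15.61 m³/s

15.6 m³/s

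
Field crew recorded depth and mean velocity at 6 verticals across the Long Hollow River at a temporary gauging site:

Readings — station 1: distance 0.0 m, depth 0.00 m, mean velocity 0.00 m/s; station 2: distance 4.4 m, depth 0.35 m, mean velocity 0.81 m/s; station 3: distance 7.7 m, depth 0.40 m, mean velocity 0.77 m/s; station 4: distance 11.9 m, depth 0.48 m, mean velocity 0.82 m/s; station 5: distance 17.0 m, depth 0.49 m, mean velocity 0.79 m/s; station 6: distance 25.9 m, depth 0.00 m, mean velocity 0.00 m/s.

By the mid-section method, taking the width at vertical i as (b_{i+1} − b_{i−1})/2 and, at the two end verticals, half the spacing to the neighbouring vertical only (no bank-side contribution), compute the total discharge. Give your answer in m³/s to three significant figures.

6.79 m³/s

w_2 = (7.7 − 0.0)/2 = 3.85 m; q_2 = 0.81 × 0.35 × 3.85 = 1.091 m³/s
w_3 = (11.9 − 4.4)/2 = 3.75 m; q_3 = 0.77 × 0.40 × 3.75 = 1.155 m³/s
w_4 = (17.0 − 7.7)/2 = 4.65 m; q_4 = 0.82 × 0.48 × 4.65 = 1.830 m³/s
w_5 = (25.9 − 11.9)/2 = 7 m; q_5 = 0.79 × 0.49 × 7 = 2.710 m³/s
Stations 1, 6 contribute zero (depth or velocity is 0).
Q = Σ qᵢ = 6.786 m³/s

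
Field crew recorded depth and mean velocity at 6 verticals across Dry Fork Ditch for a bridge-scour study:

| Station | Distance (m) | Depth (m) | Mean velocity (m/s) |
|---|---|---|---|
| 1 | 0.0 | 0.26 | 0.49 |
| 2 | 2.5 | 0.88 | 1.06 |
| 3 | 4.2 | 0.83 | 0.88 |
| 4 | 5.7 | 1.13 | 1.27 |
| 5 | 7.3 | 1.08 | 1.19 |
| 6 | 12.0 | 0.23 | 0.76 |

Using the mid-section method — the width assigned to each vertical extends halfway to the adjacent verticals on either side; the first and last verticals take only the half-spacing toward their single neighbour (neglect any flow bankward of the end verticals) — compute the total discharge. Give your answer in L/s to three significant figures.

w_1 = (2.5 − 0.0)/2 = 1.25 m; q_1 = 0.49 × 0.26 × 1.25 = 0.1593 m³/s
w_2 = (4.2 − 0.0)/2 = 2.1 m; q_2 = 1.06 × 0.88 × 2.1 = 1.959 m³/s
w_3 = (5.7 − 2.5)/2 = 1.6 m; q_3 = 0.88 × 0.83 × 1.6 = 1.169 m³/s
w_4 = (7.3 − 4.2)/2 = 1.55 m; q_4 = 1.27 × 1.13 × 1.55 = 2.224 m³/s
w_5 = (12.0 − 5.7)/2 = 3.15 m; q_5 = 1.19 × 1.08 × 3.15 = 4.048 m³/s
w_6 = (12.0 − 7.3)/2 = 2.35 m; q_6 = 0.76 × 0.23 × 2.35 = 0.4108 m³/s
Q = Σ qᵢ = 9.970 m³/s
= 9.970 × 1000 = 9970 L/s

9970 L/s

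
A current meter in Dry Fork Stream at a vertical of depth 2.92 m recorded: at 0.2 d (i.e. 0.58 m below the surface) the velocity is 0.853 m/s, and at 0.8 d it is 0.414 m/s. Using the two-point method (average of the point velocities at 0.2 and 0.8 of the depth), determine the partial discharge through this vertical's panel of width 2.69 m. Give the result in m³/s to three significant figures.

4.98 m³/s

v̄ = (0.853 + 0.414) / 2 = 0.6335 m/s
q = v̄ × d × w = 0.6335 × 2.92 × 2.69 = 4.976 m³/s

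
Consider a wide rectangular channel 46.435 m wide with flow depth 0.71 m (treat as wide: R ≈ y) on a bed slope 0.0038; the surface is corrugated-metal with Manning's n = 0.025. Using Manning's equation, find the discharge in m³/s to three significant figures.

A = b·y = 46.435 × 0.71 = 32.97 m²
Wide channel: R ≈ y = 0.71 m
Q = (1/n)·A·R^(2/3)·S^(1/2) = (1/0.025) × 32.97 × 0.7100^(2/3) × 0.0038^(1/2) = 64.70 m³/s

64.7 m³/s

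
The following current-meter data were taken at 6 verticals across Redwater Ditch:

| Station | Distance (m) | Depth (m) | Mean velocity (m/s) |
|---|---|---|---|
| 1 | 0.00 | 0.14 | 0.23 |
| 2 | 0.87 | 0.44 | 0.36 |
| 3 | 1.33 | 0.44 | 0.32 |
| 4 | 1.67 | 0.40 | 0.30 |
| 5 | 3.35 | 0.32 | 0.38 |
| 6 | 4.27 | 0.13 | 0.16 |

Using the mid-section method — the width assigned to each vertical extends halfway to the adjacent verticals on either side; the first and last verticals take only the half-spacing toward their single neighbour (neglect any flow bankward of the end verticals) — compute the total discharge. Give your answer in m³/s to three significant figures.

0.465 m³/s

w_1 = (0.87 − 0.00)/2 = 0.435 m; q_1 = 0.23 × 0.14 × 0.435 = 0.01401 m³/s
w_2 = (1.33 − 0.00)/2 = 0.665 m; q_2 = 0.36 × 0.44 × 0.665 = 0.1053 m³/s
w_3 = (1.67 − 0.87)/2 = 0.4 m; q_3 = 0.32 × 0.44 × 0.4 = 0.05632 m³/s
w_4 = (3.35 − 1.33)/2 = 1.01 m; q_4 = 0.30 × 0.40 × 1.01 = 0.1212 m³/s
w_5 = (4.27 − 1.67)/2 = 1.3 m; q_5 = 0.38 × 0.32 × 1.3 = 0.1581 m³/s
w_6 = (4.27 − 3.35)/2 = 0.46 m; q_6 = 0.16 × 0.13 × 0.46 = 0.009568 m³/s
Q = Σ qᵢ = 0.4645 m³/s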